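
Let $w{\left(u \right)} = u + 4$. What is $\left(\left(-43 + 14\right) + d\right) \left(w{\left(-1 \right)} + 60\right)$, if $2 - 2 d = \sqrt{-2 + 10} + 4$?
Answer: $-1890 - 63 \sqrt{2} \approx -1979.1$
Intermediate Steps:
$d = -1 - \sqrt{2}$ ($d = 1 - \frac{\sqrt{-2 + 10} + 4}{2} = 1 - \frac{\sqrt{8} + 4}{2} = 1 - \frac{2 \sqrt{2} + 4}{2} = 1 - \frac{4 + 2 \sqrt{2}}{2} = 1 - \left(2 + \sqrt{2}\right) = -1 - \sqrt{2} \approx -2.4142$)
$w{\left(u \right)} = 4 + u$
$\left(\left(-43 + 14\right) + d\right) \left(w{\left(-1 \right)} + 60\right) = \left(\left(-43 + 14\right) - \left(1 + \sqrt{2}\right)\right) \left(\left(4 - 1\right) + 60\right) = \left(-29 - \left(1 + \sqrt{2}\right)\right) \left(3 + 60\right) = \left(-30 - \sqrt{2}\right) 63 = -1890 - 63 \sqrt{2}$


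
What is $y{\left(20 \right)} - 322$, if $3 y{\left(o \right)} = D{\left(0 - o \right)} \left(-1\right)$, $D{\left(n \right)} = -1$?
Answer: $- \frac{965}{3} \approx -321.67$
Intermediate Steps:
$y{\left(o \right)} = \frac{1}{3}$ ($y{\left(o \right)} = \frac{\left(-1\right) \left(-1\right)}{3} = \frac{1}{3} \cdot 1 = \frac{1}{3}$)
$y{\left(20 \right)} - 322 = \frac{1}{3} - 322 = - \frac{965}{3}$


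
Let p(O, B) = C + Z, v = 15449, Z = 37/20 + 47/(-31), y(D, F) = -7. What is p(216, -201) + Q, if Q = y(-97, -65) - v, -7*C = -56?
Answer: -9577553/620 ≈ -15448.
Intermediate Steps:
C = 8 (C = -⅐*(-56) = 8)
Z = 207/620 (Z = 37*(1/20) + 47*(-1/31) = 37/20 - 47/31 = 207/620 ≈ 0.33387)
p(O, B) = 5167/620 (p(O, B) = 8 + 207/620 = 5167/620)
Q = -15456 (Q = -7 - 1*15449 = -7 - 15449 = -15456)
p(216, -201) + Q = 5167/620 - 15456 = -9577553/620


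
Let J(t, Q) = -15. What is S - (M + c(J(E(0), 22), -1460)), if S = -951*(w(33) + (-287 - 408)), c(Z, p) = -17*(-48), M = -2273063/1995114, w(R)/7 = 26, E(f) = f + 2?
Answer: 971716561421/1995114 ≈ 4.8705e+5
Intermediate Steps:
E(f) = 2 + f
w(R) = 182 (w(R) = 7*26 = 182)
M = -2273063/1995114 (M = -2273063*1/1995114 = -2273063/1995114 ≈ -1.1393)
c(Z, p) = 816
S = 487863 (S = -951*(182 + (-287 - 408)) = -951*(182 - 695) = -951*(-513) = 487863)
S - (M + c(J(E(0), 22), -1460)) = 487863 - (-2273063/1995114 + 816) = 487863 - 1*1625739961/1995114 = 487863 - 1625739961/1995114 = 971716561421/1995114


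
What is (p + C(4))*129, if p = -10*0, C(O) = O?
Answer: 516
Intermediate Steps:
p = 0
(p + C(4))*129 = (0 + 4)*129 = 4*129 = 516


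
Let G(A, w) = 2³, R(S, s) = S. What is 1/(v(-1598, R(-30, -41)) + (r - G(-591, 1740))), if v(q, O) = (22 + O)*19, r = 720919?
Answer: 1/720759 ≈ 1.3874e-6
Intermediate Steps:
G(A, w) = 8
v(q, O) = 418 + 19*O
1/(v(-1598, R(-30, -41)) + (r - G(-591, 1740))) = 1/((418 + 19*(-30)) + (720919 - 1*8)) = 1/((418 - 570) + (720919 - 8)) = 1/(-152 + 720911) = 1/720759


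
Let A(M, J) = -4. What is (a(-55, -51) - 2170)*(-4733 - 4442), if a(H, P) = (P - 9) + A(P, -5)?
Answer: 20496950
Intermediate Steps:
a(H, P) = -13 + P (a(H, P) = (P - 9) - 4 = (-9 + P) - 4 = -13 + P)
(a(-55, -51) - 2170)*(-4733 - 4442) = ((-13 - 51) - 2170)*(-4733 - 4442) = (-64 - 2170)*(-9175) = -2234*(-9175) = 20496950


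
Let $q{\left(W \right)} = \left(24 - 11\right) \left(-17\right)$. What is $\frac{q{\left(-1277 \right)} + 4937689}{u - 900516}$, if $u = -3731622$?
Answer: $- \frac{2468734}{2316069} \approx -1.0659$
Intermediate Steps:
$q{\left(W \right)} = -221$ ($q{\left(W \right)} = 13 \left(-17\right) = -221$)
$\frac{q{\left(-1277 \right)} + 4937689}{u - 900516} = \frac{-221 + 4937689}{-3731622 - 900516} = \frac{4937468}{-4632138} = 4937468 \left(- \frac{1}{4632138}\right) = - \frac{2468734}{2316069}$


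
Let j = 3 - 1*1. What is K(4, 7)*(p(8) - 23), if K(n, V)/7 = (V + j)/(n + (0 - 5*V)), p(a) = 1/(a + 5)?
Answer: 18774/403 ≈ 46.586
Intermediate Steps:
p(a) = 1/(5 + a)
j = 2 (j = 3 - 1 = 2)
K(n, V) = 7*(2 + V)/(n - 5*V) (K(n, V) = 7*((V + 2)/(n + (0 - 5*V))) = 7*((2 + V)/(n - 5*V)) = 7*(2 + V)/(n - 5*V))
K(4, 7)*(p(8) - 23) = (7*(2 + 7)/(4 - 5*7))*(1/(5 + 8) - 23) = (7*9/(4 - 35))*(1/13 - 23) = (7*9/(-31))*(1/13 - 23) = (7*(-1/31)*9)*(-298/13) = -63/31*(-298/13) = 18774/403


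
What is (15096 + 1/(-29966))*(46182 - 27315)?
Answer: 8534803189245/29966 ≈ 2.8482e+8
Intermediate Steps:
(15096 + 1/(-29966))*(46182 - 27315) = (15096 - 1/29966)*18867 = (452366735/29966)*18867 = 8534803189245/29966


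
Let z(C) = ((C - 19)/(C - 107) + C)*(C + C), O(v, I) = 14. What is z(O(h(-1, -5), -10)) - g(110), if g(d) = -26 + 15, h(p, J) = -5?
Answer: 37619/93 ≈ 404.51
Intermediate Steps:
g(d) = -11
z(C) = 2*C*(C + (-19 + C)/(-107 + C)) (z(C) = ((-19 + C)/(-107 + C) + C)*(2*C) = (C + (-19 + C)/(-107 + C))*(2*C) = 2*C*(C + (-19 + C)/(-107 + C)))
z(O(h(-1, -5), -10)) - g(110) = 2*14*(-19 + 14² - 106*14)/(-107 + 14) - 1*(-11) = 2*14*(-19 + 196 - 1484)/(-93) + 11 = 2*14*(-1/93)*(-1307) + 11 = 36596/93 + 11 = 37619/93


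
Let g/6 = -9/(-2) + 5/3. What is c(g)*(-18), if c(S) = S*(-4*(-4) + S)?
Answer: -35298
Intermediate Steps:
g = 37 (g = 6*(-9/(-2) + 5/3) = 6*(-9*(-1/2) + 5*(1/3)) = 6*(9/2 + 5/3) = 6*(37/6) = 37)
c(S) = S*(16 + S)
c(g)*(-18) = (37*(16 + 37))*(-18) = (37*53)*(-18) = 1961*(-18) = -35298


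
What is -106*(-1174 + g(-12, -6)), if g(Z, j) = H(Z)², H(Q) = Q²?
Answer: -2073572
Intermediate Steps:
g(Z, j) = Z⁴ (g(Z, j) = (Z²)² = Z⁴)
-106*(-1174 + g(-12, -6)) = -106*(-1174 + (-12)⁴) = -106*(-1174 + 20736) = -106*19562 = -2073572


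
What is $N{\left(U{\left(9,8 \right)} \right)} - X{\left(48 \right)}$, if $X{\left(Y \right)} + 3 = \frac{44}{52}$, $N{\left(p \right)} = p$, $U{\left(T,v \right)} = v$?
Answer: $\frac{132}{13} \approx 10.154$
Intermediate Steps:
$X{\left(Y \right)} = - \frac{28}{13}$ ($X{\left(Y \right)} = -3 + \frac{44}{52} = -3 + 44 \cdot \frac{1}{52} = -3 + \frac{11}{13} = - \frac{28}{13}$)
$N{\left(U{\left(9,8 \right)} \right)} - X{\left(48 \right)} = 8 - - \frac{28}{13} = 8 + \frac{28}{13} = \frac{132}{13}$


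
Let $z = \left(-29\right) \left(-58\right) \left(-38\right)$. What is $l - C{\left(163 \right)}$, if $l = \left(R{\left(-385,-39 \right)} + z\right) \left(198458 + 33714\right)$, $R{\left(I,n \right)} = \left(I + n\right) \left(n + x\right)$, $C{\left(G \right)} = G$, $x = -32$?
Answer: $-7850199827$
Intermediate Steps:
$z = -63916$ ($z = 1682 \left(-38\right) = -63916$)
$R{\left(I,n \right)} = \left(-32 + n\right) \left(I + n\right)$ ($R{\left(I,n \right)} = \left(I + n\right) \left(n - 32\right) = \left(I + n\right) \left(-32 + n\right) = \left(-32 + n\right) \left(I + n\right)$)
$l = -7850199664$ ($l = \left(\left(\left(-39\right)^{2} - -12320 - -1248 - -15015\right) - 63916\right) \left(198458 + 33714\right) = \left(\left(1521 + 12320 + 1248 + 15015\right) - 63916\right) 232172 = \left(30104 - 63916\right) 232172 = \left(-33812\right) 232172 = -7850199664$)
$l - C{\left(163 \right)} = -7850199664 - 163 = -7850199827$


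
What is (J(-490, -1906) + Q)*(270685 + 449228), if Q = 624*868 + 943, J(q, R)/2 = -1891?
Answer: 387884085009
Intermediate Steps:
J(q, R) = -3782 (J(q, R) = 2*(-1891) = -3782)
Q = 542575 (Q = 541632 + 943 = 542575)
(J(-490, -1906) + Q)*(270685 + 449228) = (-3782 + 542575)*(270685 + 449228) = 538793*719913 = 387884085009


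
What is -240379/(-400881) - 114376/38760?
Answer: -4712858/2004405 ≈ -2.3512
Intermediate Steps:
-240379/(-400881) - 114376/38760 = -240379*(-1/400881) - 114376*1/38760 = 240379/400881 - 841/285 = -4712858/2004405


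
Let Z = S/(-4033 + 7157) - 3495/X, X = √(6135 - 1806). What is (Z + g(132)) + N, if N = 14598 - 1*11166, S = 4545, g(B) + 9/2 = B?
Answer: 11124423/3124 - 1165*√481/481 ≈ 3507.8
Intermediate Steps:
g(B) = -9/2 + B
X = 3*√481 (X = √4329 = 3*√481 ≈ 65.795)
N = 3432 (N = 14598 - 11166 = 3432)
Z = 4545/3124 - 1165*√481/481 (Z = 4545/(-4033 + 7157) - 3495*√481/1443 = 4545/3124 - 1165*√481/481 ≈ -51.665)
(Z + g(132)) + N = ((4545/3124 - 1165*√481/481) + (-9/2 + 132)) + 3432 = ((4545/3124 - 1165*√481/481) + 255/2) + 3432 = (402855/3124 - 1165*√481/481) + 3432 = 11124423/3124 - 1165*√481/481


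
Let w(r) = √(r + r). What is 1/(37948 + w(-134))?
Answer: 9487/360012743 - I*√67/720025486 ≈ 2.6352e-5 - 1.1368e-8*I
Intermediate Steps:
w(r) = √2*√r (w(r) = √(2*r) = √2*√r)
1/(37948 + w(-134)) = 1/(37948 + √2*√(-134)) = 1/(37948 + √2*(I*√134)) = 1/(37948 + 2*I*√67)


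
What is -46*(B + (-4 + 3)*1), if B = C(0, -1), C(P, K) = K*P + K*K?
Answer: 0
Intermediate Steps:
C(P, K) = K² + K*P (C(P, K) = K*P + K² = K² + K*P)
B = 1 (B = -(-1 + 0) = -1*(-1) = 1)
-46*(B + (-4 + 3)*1) = -46*(1 + (-4 + 3)*1) = -46*(1 - 1*1) = -46*(1 - 1) = -46*0 = 0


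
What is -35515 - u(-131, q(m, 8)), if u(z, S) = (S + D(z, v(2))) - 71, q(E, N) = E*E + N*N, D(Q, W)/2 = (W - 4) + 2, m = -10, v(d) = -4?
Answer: -35596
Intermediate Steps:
D(Q, W) = -4 + 2*W (D(Q, W) = 2*((W - 4) + 2) = 2*((-4 + W) + 2) = 2*(-2 + W) = -4 + 2*W)
q(E, N) = E² + N²
u(z, S) = -83 + S (u(z, S) = (S + (-4 + 2*(-4))) - 71 = (S + (-4 - 8)) - 71 = (S - 12) - 71 = (-12 + S) - 71 = -83 + S)
-35515 - u(-131, q(m, 8)) = -35515 - (-83 + ((-10)² + 8²)) = -35515 - (-83 + (100 + 64)) = -35515 - (-83 + 164) = -35515 - 1*81 = -35515 - 81 = -35596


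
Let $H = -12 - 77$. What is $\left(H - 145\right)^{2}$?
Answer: $54756$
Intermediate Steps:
$H = -89$ ($H = -12 - 77 = -89$)
$\left(H - 145\right)^{2} = \left(-89 - 145\right)^{2} = \left(-234\right)^{2} = 54756$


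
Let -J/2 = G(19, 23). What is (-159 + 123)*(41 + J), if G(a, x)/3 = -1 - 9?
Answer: -3636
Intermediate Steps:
G(a, x) = -30 (G(a, x) = 3*(-1 - 9) = 3*(-10) = -30)
J = 60 (J = -2*(-30) = 60)
(-159 + 123)*(41 + J) = (-159 + 123)*(41 + 60) = -36*101 = -3636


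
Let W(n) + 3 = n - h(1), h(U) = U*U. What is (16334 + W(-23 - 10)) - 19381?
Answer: -3084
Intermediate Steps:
h(U) = U²
W(n) = -4 + n (W(n) = -3 + (n - 1*1²) = -3 + (n - 1*1) = -3 + (n - 1) = -3 + (-1 + n) = -4 + n)
(16334 + W(-23 - 10)) - 19381 = (16334 + (-4 + (-23 - 10))) - 19381 = (16334 + (-4 - 33)) - 19381 = (16334 - 37) - 19381 = 16297 - 19381 = -3084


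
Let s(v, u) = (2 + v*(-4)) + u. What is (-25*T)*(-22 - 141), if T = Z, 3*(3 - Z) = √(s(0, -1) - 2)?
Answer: 12225 - 4075*I/3 ≈ 12225.0 - 1358.3*I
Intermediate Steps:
s(v, u) = 2 + u - 4*v (s(v, u) = (2 - 4*v) + u = 2 + u - 4*v)
Z = 3 - I/3 (Z = 3 - √((2 - 1 - 4*0) - 2)/3 = 3 - √((2 - 1 + 0) - 2)/3 = 3 - √(1 - 2)/3 = 3 - I/3 ≈ 3.0 - 0.33333*I)
T = 3 - I/3 ≈ 3.0 - 0.33333*I
(-25*T)*(-22 - 141) = (-25*(3 - I/3))*(-22 - 141) = (-75 + 25*I/3)*(-163) = 12225 - 4075*I/3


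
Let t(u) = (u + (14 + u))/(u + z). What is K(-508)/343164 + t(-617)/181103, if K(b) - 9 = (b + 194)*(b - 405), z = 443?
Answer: 501922393899/600764288956 ≈ 0.83547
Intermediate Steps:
t(u) = (14 + 2*u)/(443 + u) (t(u) = (u + (14 + u))/(u + 443) = (14 + 2*u)/(443 + u))
K(b) = 9 + (-405 + b)*(194 + b) (K(b) = 9 + (b + 194)*(b - 405) = 9 + (194 + b)*(-405 + b) = 9 + (-405 + b)*(194 + b))
K(-508)/343164 + t(-617)/181103 = (-78561 + (-508)² - 211*(-508))/343164 + (2*(7 - 617)/(443 - 617))/181103 = (-78561 + 258064 + 107188)*(1/343164) + (2*(-610)/(-174))*(1/181103) = 286691*(1/343164) + (2*(-1/174)*(-610))*(1/181103) = 286691/343164 + (610/87)*(1/181103) = 286691/343164 + 610/15755961 = 501922393899/600764288956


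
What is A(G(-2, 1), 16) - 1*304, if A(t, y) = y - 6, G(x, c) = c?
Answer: -294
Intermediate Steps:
A(t, y) = -6 + y
A(G(-2, 1), 16) - 1*304 = (-6 + 16) - 1*304 = 10 - 304 = -294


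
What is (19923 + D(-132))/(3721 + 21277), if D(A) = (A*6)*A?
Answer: 124467/24998 ≈ 4.9791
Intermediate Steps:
D(A) = 6*A**2 (D(A) = (6*A)*A = 6*A**2)
(19923 + D(-132))/(3721 + 21277) = (19923 + 6*(-132)**2)/(3721 + 21277) = (19923 + 6*17424)/24998 = (19923 + 104544)*(1/24998) = 124467*(1/24998) = 124467/24998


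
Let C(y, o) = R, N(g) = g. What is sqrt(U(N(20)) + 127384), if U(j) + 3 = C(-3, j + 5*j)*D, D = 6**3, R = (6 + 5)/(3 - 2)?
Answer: sqrt(129757) ≈ 360.22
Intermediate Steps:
R = 11 (R = 11/1 = 11*1 = 11)
C(y, o) = 11
D = 216
U(j) = 2373 (U(j) = -3 + 11*216 = -3 + 2376 = 2373)
sqrt(U(N(20)) + 127384) = sqrt(2373 + 127384) = sqrt(129757)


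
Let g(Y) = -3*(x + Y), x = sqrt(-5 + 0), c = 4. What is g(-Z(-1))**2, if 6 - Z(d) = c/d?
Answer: 855 - 180*I*sqrt(5) ≈ 855.0 - 402.49*I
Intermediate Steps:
x = I*sqrt(5) (x = sqrt(-5) = I*sqrt(5) ≈ 2.2361*I)
Z(d) = 6 - 4/d
g(Y) = -3*Y - 3*I*sqrt(5) (g(Y) = -3*(I*sqrt(5) + Y) = -3*(Y + I*sqrt(5)) = -3*Y - 3*I*sqrt(5))
g(-Z(-1))**2 = (-(-3)*(6 - 4/(-1)) - 3*I*sqrt(5))**2 = (-(-3)*(6 - 4*(-1)) - 3*I*sqrt(5))**2 = (-(-3)*(6 + 4) - 3*I*sqrt(5))**2 = (-(-3)*10 - 3*I*sqrt(5))**2 = (-3*(-10) - 3*I*sqrt(5))**2 = (30 - 3*I*sqrt(5))**2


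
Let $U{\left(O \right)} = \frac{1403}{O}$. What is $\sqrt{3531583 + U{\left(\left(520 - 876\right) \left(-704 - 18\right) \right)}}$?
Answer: $\frac{3 \sqrt{17952879118278}}{6764} \approx 1879.3$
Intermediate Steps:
$\sqrt{3531583 + U{\left(\left(520 - 876\right) \left(-704 - 18\right) \right)}} = \sqrt{3531583 + \frac{1403}{\left(520 - 876\right) \left(-704 - 18\right)}} = \sqrt{3531583 + \frac{1403}{\left(-356\right) \left(-722\right)}} = \sqrt{3531583 + \frac{1403}{257032}} = \sqrt{\frac{907729843059}{257032}} = \frac{3 \sqrt{17952879118278}}{6764}$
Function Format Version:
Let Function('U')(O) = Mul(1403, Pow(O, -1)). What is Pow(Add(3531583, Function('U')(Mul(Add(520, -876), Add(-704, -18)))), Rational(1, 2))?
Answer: Mul(Rational(3, 6764), Pow(17952879118278, Rational(1, 2))) ≈ 1879.3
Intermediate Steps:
Pow(Add(3531583, Function('U')(Mul(Add(520, -876), Add(-704, -18)))), Rational(1, 2)) = Pow(Add(3531583, Mul(1403, Pow(Mul(Add(520, -876), Add(-704, -18)), -1))), Rational(1, 2)) = Pow(Add(3531583, Mul(1403, Pow(Mul(-356, -722), -1))), Rational(1, 2)) = Pow(Add(3531583, Mul(1403, Pow(257032, -1))), Rational(1, 2)) = Pow(Add(3531583, Mul(1403, Rational(1, 257032))), Rational(1, 2)) = Pow(Add(3531583, Rational(1403, 257032)), Rational(1, 2)) = Pow(Rational(907729843059, 257032), Rational(1, 2)) = Mul(Rational(3, 6764), Pow(17952879118278, Rational(1, 2)))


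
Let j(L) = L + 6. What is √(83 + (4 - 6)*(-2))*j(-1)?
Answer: 5*√87 ≈ 46.637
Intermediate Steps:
j(L) = 6 + L
√(83 + (4 - 6)*(-2))*j(-1) = √(83 + (4 - 6)*(-2))*(6 - 1) = √(83 - 2*(-2))*5 = √(83 + 4)*5 = √87*5 = 5*√87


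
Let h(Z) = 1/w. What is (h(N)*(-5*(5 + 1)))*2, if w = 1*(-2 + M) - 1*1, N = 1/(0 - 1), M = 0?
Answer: 20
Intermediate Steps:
N = -1 (N = 1/(-1) = -1)
w = -3 (w = 1*(-2 + 0) - 1*1 = 1*(-2) - 1 = -2 - 1 = -3)
h(Z) = -⅓ (h(Z) = 1/(-3) = -⅓)
(h(N)*(-5*(5 + 1)))*2 = -(-5)*(5 + 1)/3*2 = -(-5)*6/3*2 = -⅓*(-30)*2 = 10*2 = 20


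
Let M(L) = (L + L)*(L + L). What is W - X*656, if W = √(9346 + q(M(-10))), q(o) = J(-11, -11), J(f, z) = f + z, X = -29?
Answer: 19024 + 6*√259 ≈ 19121.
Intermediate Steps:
M(L) = 4*L² (M(L) = (2*L)*(2*L) = 4*L²)
q(o) = -22 (q(o) = -11 - 11 = -22)
W = 6*√259 (W = √(9346 - 22) = √9324 = 6*√259 ≈ 96.561)
W - X*656 = 6*√259 - (-29)*656 = 6*√259 - 1*(-19024) = 6*√259 + 19024 = 19024 + 6*√259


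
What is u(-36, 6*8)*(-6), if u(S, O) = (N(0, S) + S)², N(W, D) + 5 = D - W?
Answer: -35574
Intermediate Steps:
N(W, D) = -5 + D - W (N(W, D) = -5 + (D - W) = -5 + D - W)
u(S, O) = (-5 + 2*S)² (u(S, O) = ((-5 + S - 1*0) + S)² = ((-5 + S + 0) + S)² = ((-5 + S) + S)² = (-5 + 2*S)²)
u(-36, 6*8)*(-6) = (-5 + 2*(-36))²*(-6) = (-5 - 72)²*(-6) = (-77)²*(-6) = 5929*(-6) = -35574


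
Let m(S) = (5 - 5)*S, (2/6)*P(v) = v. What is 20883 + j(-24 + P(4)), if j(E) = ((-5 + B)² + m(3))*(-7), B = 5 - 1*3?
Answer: 20820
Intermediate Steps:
B = 2 (B = 5 - 3 = 2)
P(v) = 3*v
m(S) = 0 (m(S) = 0*S = 0)
j(E) = -63 (j(E) = ((-5 + 2)² + 0)*(-7) = ((-3)² + 0)*(-7) = (9 + 0)*(-7) = 9*(-7) = -63)
20883 + j(-24 + P(4)) = 20883 - 63 = 20820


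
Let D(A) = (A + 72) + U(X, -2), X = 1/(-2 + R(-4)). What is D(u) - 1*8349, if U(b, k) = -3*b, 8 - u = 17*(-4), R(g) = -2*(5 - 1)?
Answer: -82007/10 ≈ -8200.7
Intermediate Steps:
R(g) = -8 (R(g) = -2*4 = -8)
u = 76 (u = 8 - 17*(-4) = 8 - 1*(-68) = 8 + 68 = 76)
X = -1/10 (X = 1/(-2 - 8) = 1/(-10) = -1/10 ≈ -0.10000)
D(A) = 723/10 + A (D(A) = (A + 72) - 3*(-1/10) = (72 + A) + 3/10 = 723/10 + A)
D(u) - 1*8349 = (723/10 + 76) - 1*8349 = 1483/10 - 8349 = -82007/10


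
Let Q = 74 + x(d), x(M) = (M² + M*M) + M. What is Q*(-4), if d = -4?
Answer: -408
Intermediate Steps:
x(M) = M + 2*M² (x(M) = (M² + M²) + M = 2*M² + M = M + 2*M²)
Q = 102 (Q = 74 - 4*(1 + 2*(-4)) = 74 - 4*(1 - 8) = 74 - 4*(-7) = 74 + 28 = 102)
Q*(-4) = 102*(-4) = -408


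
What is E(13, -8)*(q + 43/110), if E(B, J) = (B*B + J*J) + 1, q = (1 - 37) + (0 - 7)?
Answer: -548379/55 ≈ -9970.5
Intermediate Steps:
q = -43 (q = -36 - 7 = -43)
E(B, J) = 1 + B**2 + J**2 (E(B, J) = (B**2 + J**2) + 1 = 1 + B**2 + J**2)
E(13, -8)*(q + 43/110) = (1 + 13**2 + (-8)**2)*(-43 + 43/110) = (1 + 169 + 64)*(-43 + 43*(1/110)) = 234*(-43 + 43/110) = 234*(-4687/110) = -548379/55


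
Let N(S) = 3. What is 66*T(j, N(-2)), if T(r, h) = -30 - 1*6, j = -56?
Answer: -2376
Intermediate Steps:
T(r, h) = -36 (T(r, h) = -30 - 6 = -36)
66*T(j, N(-2)) = 66*(-36) = -2376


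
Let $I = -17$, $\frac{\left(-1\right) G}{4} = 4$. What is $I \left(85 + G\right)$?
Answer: $-1173$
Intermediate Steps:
$G = -16$ ($G = \left(-4\right) 4 = -16$)
$I \left(85 + G\right) = - 17 \left(85 - 16\right) = \left(-17\right) 69 = -1173$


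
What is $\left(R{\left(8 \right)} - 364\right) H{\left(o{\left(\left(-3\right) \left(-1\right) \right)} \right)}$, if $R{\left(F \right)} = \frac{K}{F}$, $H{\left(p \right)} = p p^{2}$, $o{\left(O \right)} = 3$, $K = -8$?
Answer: $-9855$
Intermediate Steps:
$H{\left(p \right)} = p^{3}$
$R{\left(F \right)} = - \frac{8}{F}$
$\left(R{\left(8 \right)} - 364\right) H{\left(o{\left(\left(-3\right) \left(-1\right) \right)} \right)} = \left(- \frac{8}{8} - 364\right) 3^{3} = \left(\left(-8\right) \frac{1}{8} - 364\right) 27 = \left(-1 - 364\right) 27 = \left(-365\right) 27 = -9855$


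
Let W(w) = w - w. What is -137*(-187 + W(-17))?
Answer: 25619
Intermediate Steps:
W(w) = 0
-137*(-187 + W(-17)) = -137*(-187 + 0) = -137*(-187) = 25619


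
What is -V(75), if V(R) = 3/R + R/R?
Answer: -26/25 ≈ -1.0400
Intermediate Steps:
V(R) = 1 + 3/R (V(R) = 3/R + 1 = 1 + 3/R)
-V(75) = -(3 + 75)/75 = -78/75 = -1*26/25 = -26/25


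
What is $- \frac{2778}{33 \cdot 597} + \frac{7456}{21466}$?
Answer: $\frac{14543018}{70483611} \approx 0.20633$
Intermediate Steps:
$- \frac{2778}{33 \cdot 597} + \frac{7456}{21466} = - \frac{2778}{19701} + 7456 \cdot \frac{1}{21466} = \left(-2778\right) \frac{1}{19701} + \frac{3728}{10733} = - \frac{926}{6567} + \frac{3728}{10733} = \frac{14543018}{70483611}$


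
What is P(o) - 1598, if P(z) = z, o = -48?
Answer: -1646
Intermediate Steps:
P(o) - 1598 = -48 - 1598 = -1646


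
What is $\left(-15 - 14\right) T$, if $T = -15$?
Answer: $435$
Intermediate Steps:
$\left(-15 - 14\right) T = \left(-15 - 14\right) \left(-15\right) = \left(-29\right) \left(-15\right) = 435$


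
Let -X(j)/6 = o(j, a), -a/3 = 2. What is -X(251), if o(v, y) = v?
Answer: 1506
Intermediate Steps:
a = -6 (a = -3*2 = -6)
X(j) = -6*j
-X(251) = -(-6)*251 = -1*(-1506) = 1506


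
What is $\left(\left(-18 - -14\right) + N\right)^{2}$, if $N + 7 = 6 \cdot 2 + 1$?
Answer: $4$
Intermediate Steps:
$N = 6$ ($N = -7 + \left(6 \cdot 2 + 1\right) = -7 + \left(12 + 1\right) = -7 + 13 = 6$)
$\left(\left(-18 - -14\right) + N\right)^{2} = \left(\left(-18 - -14\right) + 6\right)^{2} = \left(\left(-18 + 14\right) + 6\right)^{2} = \left(-4 + 6\right)^{2} = 2^{2} = 4$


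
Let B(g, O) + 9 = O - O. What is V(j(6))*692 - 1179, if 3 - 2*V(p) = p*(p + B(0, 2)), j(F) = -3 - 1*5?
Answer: -47197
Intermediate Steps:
B(g, O) = -9 (B(g, O) = -9 + (O - O) = -9 + 0 = -9)
j(F) = -8 (j(F) = -3 - 5 = -8)
V(p) = 3/2 - p*(-9 + p)/2 (V(p) = 3/2 - p*(p - 9)/2 = 3/2 - p*(-9 + p)/2)
V(j(6))*692 - 1179 = (3/2 - ½*(-8)² + (9/2)*(-8))*692 - 1179 = (3/2 - ½*64 - 36)*692 - 1179 = (3/2 - 32 - 36)*692 - 1179 = -133/2*692 - 1179 = -46018 - 1179 = -47197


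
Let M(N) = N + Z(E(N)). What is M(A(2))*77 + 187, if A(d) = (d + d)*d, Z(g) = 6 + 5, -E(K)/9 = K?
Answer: 1650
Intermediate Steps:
E(K) = -9*K
Z(g) = 11
A(d) = 2*d**2 (A(d) = (2*d)*d = 2*d**2)
M(N) = 11 + N (M(N) = N + 11 = 11 + N)
M(A(2))*77 + 187 = (11 + 2*2**2)*77 + 187 = (11 + 2*4)*77 + 187 = (11 + 8)*77 + 187 = 19*77 + 187 = 1463 + 187 = 1650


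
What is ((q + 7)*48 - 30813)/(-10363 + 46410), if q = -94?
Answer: -34989/36047 ≈ -0.97065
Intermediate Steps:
((q + 7)*48 - 30813)/(-10363 + 46410) = ((-94 + 7)*48 - 30813)/(-10363 + 46410) = (-87*48 - 30813)/36047 = (-4176 - 30813)*(1/36047) = -34989*1/36047 = -34989/36047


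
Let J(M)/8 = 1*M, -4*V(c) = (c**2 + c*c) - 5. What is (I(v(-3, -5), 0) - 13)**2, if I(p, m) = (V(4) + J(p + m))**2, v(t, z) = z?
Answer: 1208327121/256 ≈ 4.7200e+6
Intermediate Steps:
V(c) = 5/4 - c**2/2 (V(c) = -((c**2 + c*c) - 5)/4 = -((c**2 + c**2) - 5)/4 = -(2*c**2 - 5)/4 = -(-5 + 2*c**2)/4 = 5/4 - c**2/2)
J(M) = 8*M (J(M) = 8*(1*M) = 8*M)
I(p, m) = (-27/4 + 8*m + 8*p)**2 (I(p, m) = ((5/4 - 1/2*4**2) + 8*(p + m))**2 = ((5/4 - 1/2*16) + 8*(m + p))**2 = ((5/4 - 8) + (8*m + 8*p))**2 = (-27/4 + (8*m + 8*p))**2 = (-27/4 + 8*m + 8*p)**2)
(I(v(-3, -5), 0) - 13)**2 = ((-27 + 32*0 + 32*(-5))**2/16 - 13)**2 = ((-27 + 0 - 160)**2/16 - 13)**2 = ((1/16)*(-187)**2 - 13)**2 = ((1/16)*34969 - 13)**2 = (34969/16 - 13)**2 = (34761/16)**2 = 1208327121/256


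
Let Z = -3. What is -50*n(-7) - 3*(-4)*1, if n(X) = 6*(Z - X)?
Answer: -1188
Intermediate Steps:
n(X) = -18 - 6*X (n(X) = 6*(-3 - X) = -18 - 6*X)
-50*n(-7) - 3*(-4)*1 = -50*(-18 - 6*(-7)) - 3*(-4)*1 = -50*(-18 + 42) + 12*1 = -50*24 + 12 = -1200 + 12 = -1188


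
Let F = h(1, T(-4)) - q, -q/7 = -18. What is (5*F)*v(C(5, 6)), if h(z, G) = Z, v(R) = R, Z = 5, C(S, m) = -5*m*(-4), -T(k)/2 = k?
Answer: -72600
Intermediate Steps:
q = 126 (q = -7*(-18) = 126)
T(k) = -2*k
C(S, m) = 20*m
h(z, G) = 5
F = -121 (F = 5 - 1*126 = 5 - 126 = -121)
(5*F)*v(C(5, 6)) = (5*(-121))*(20*6) = -605*120 = -72600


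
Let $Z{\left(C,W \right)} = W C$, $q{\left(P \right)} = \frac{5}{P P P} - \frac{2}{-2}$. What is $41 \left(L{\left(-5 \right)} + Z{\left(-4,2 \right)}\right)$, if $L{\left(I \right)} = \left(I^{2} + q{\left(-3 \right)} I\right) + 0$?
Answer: $\frac{14309}{27} \approx 529.96$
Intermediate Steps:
$q{\left(P \right)} = 1 + \frac{5}{P^{3}}$ ($q{\left(P \right)} = \frac{5}{P^{2} P} - -1 = \frac{5}{P^{3}} + 1 = 1 + \frac{5}{P^{3}}$)
$Z{\left(C,W \right)} = C W$
$L{\left(I \right)} = I^{2} + \frac{22 I}{27}$ ($L{\left(I \right)} = \left(I^{2} + \left(1 + \frac{5}{-27}\right) I\right) + 0 = \left(I^{2} + \left(1 + 5 \left(- \frac{1}{27}\right)\right) I\right) + 0 = \left(I^{2} + \left(1 - \frac{5}{27}\right) I\right) + 0 = \left(I^{2} + \frac{22 I}{27}\right) + 0 = I^{2} + \frac{22 I}{27}$)
$41 \left(L{\left(-5 \right)} + Z{\left(-4,2 \right)}\right) = 41 \left(\frac{1}{27} \left(-5\right) \left(22 + 27 \left(-5\right)\right) - 8\right) = 41 \left(\frac{1}{27} \left(-5\right) \left(22 - 135\right) - 8\right) = 41 \left(\frac{1}{27} \left(-5\right) \left(-113\right) - 8\right) = 41 \left(\frac{565}{27} - 8\right) = 41 \cdot \frac{349}{27} = \frac{14309}{27}$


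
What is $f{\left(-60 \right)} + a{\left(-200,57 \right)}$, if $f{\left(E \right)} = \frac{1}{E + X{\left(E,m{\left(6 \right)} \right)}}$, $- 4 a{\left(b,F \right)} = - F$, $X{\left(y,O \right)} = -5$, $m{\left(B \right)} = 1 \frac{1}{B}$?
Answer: $\frac{3701}{260} \approx 14.235$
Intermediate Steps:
$m{\left(B \right)} = \frac{1}{B}$
$a{\left(b,F \right)} = \frac{F}{4}$ ($a{\left(b,F \right)} = - \frac{\left(-1\right) F}{4} = \frac{F}{4}$)
$f{\left(E \right)} = \frac{1}{-5 + E}$ ($f{\left(E \right)} = \frac{1}{E - 5} = \frac{1}{-5 + E}$)
$f{\left(-60 \right)} + a{\left(-200,57 \right)} = \frac{1}{-5 - 60} + \frac{1}{4} \cdot 57 = \frac{1}{-65} + \frac{57}{4} = - \frac{1}{65} + \frac{57}{4} = \frac{3701}{260}$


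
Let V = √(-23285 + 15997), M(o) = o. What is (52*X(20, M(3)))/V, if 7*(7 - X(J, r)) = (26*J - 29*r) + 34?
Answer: 5434*I*√1822/6377 ≈ 36.373*I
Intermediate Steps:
X(J, r) = 15/7 - 26*J/7 + 29*r/7 (X(J, r) = 7 - ((26*J - 29*r) + 34)/7 = 7 - ((-29*r + 26*J) + 34)/7 = 7 - (34 - 29*r + 26*J)/7 = 7 + (-34/7 - 26*J/7 + 29*r/7) = 15/7 - 26*J/7 + 29*r/7)
V = 2*I*√1822 (V = √(-7288) = 2*I*√1822 ≈ 85.37*I)
(52*X(20, M(3)))/V = (52*(15/7 - 26/7*20 + (29/7)*3))/((2*I*√1822)) = (52*(15/7 - 520/7 + 87/7))*(-I*√1822/3644) = (52*(-418/7))*(-I*√1822/3644) = -(-5434)*I*√1822/6377 = 5434*I*√1822/6377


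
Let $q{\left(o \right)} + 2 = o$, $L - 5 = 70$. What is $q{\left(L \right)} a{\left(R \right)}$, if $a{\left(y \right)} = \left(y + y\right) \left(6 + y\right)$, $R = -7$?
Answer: $1022$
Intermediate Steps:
$L = 75$ ($L = 5 + 70 = 75$)
$q{\left(o \right)} = -2 + o$
$a{\left(y \right)} = 2 y \left(6 + y\right)$
$q{\left(L \right)} a{\left(R \right)} = \left(-2 + 75\right) 2 \left(-7\right) \left(6 - 7\right) = 73 \cdot 2 \left(-7\right) \left(-1\right) = 73 \cdot 14 = 1022$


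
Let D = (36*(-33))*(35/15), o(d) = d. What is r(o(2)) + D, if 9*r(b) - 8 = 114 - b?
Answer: -8276/3 ≈ -2758.7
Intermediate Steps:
r(b) = 122/9 - b/9 (r(b) = 8/9 + (114 - b)/9 = 8/9 + (38/3 - b/9) = 122/9 - b/9)
D = -2772 (D = -41580/15 = -1188*7/3 = -2772)
r(o(2)) + D = (122/9 - 1/9*2) - 2772 = (122/9 - 2/9) - 2772 = 40/3 - 2772 = -8276/3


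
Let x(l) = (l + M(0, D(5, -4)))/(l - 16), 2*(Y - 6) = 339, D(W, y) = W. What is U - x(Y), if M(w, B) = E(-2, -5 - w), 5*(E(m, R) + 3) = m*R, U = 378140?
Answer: 120626311/319 ≈ 3.7814e+5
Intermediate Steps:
E(m, R) = -3 + R*m/5 (E(m, R) = -3 + (m*R)/5 = -3 + (R*m)/5 = -3 + R*m/5)
Y = 351/2 (Y = 6 + (1/2)*339 = 6 + 339/2 = 351/2 ≈ 175.50)
M(w, B) = -1 + 2*w/5 (M(w, B) = -3 + (1/5)*(-5 - w)*(-2) = -3 + (2 + 2*w/5) = -1 + 2*w/5)
x(l) = (-1 + l)/(-16 + l) (x(l) = (l + (-1 + (2/5)*0))/(l - 16) = (l + (-1 + 0))/(-16 + l) = (l - 1)/(-16 + l) = (-1 + l)/(-16 + l))
U - x(Y) = 378140 - (-1 + 351/2)/(-16 + 351/2) = 378140 - 349/(319/2*2) = 378140 - 2*349/(319*2) = 378140 - 1*349/319 = 378140 - 349/319 = 120626311/319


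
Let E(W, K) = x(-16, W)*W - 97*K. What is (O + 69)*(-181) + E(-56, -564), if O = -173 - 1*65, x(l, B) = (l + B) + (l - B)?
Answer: 87089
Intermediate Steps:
x(l, B) = 2*l (x(l, B) = (B + l) + (l - B) = 2*l)
E(W, K) = -97*K - 32*W (E(W, K) = (2*(-16))*W - 97*K = -32*W - 97*K = -97*K - 32*W)
O = -238 (O = -173 - 65 = -238)
(O + 69)*(-181) + E(-56, -564) = (-238 + 69)*(-181) + (-97*(-564) - 32*(-56)) = -169*(-181) + (54708 + 1792) = 30589 + 56500 = 87089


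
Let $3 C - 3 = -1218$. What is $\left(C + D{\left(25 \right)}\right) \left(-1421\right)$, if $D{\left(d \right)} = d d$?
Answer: $-312620$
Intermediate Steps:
$D{\left(d \right)} = d^{2}$
$C = -405$ ($C = 1 + \frac{1}{3} \left(-1218\right) = 1 - 406 = -405$)
$\left(C + D{\left(25 \right)}\right) \left(-1421\right) = \left(-405 + 25^{2}\right) \left(-1421\right) = \left(-405 + 625\right) \left(-1421\right) = 220 \left(-1421\right) = -312620$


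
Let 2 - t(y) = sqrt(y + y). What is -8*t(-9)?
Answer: -16 + 24*I*sqrt(2) ≈ -16.0 + 33.941*I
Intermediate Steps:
t(y) = 2 - sqrt(2)*sqrt(y) (t(y) = 2 - sqrt(y + y) = 2 - sqrt(2*y) = 2 - sqrt(2)*sqrt(y))
-8*t(-9) = -8*(2 - sqrt(2)*sqrt(-9)) = -8*(2 - sqrt(2)*3*I) = -8*(2 - 3*I*sqrt(2)) = -16 + 24*I*sqrt(2)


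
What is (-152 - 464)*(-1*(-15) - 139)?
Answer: 76384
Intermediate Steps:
(-152 - 464)*(-1*(-15) - 139) = -616*(15 - 139) = -616*(-124) = 76384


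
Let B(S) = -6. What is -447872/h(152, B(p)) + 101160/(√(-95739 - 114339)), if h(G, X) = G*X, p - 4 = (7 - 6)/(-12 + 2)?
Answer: 27992/57 - 16860*I*√23342/11671 ≈ 491.09 - 220.71*I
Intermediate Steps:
p = 39/10 (p = 4 + (7 - 6)/(-12 + 2) = 4 + 1/(-10) = 4 + 1*(-⅒) = 4 - ⅒ = 39/10 ≈ 3.9000)
-447872/h(152, B(p)) + 101160/(√(-95739 - 114339)) = -447872/(152*(-6)) + 101160/(√(-95739 - 114339)) = -447872/(-912) + 101160/(√(-210078)) = -447872*(-1/912) + 101160/((3*I*√23342)) = 27992/57 + 101160*(-I*√23342/70026) = 27992/57 - 16860*I*√23342/11671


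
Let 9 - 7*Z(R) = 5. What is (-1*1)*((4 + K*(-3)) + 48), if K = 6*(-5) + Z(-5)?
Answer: -982/7 ≈ -140.29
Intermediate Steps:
Z(R) = 4/7 (Z(R) = 9/7 - ⅐*5 = 9/7 - 5/7 = 4/7)
K = -206/7 (K = 6*(-5) + 4/7 = -30 + 4/7 = -206/7 ≈ -29.429)
(-1*1)*((4 + K*(-3)) + 48) = (-1*1)*((4 - 206/7*(-3)) + 48) = -((4 + 618/7) + 48) = -(646/7 + 48) = -1*982/7 = -982/7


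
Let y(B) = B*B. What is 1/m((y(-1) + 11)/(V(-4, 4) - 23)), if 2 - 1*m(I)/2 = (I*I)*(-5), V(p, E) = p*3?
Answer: 245/1268 ≈ 0.19322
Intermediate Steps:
V(p, E) = 3*p
y(B) = B²
m(I) = 4 + 10*I² (m(I) = 4 - 2*I*I*(-5) = 4 - 2*I²*(-5) = 4 - (-10)*I² = 4 + 10*I²)
1/m((y(-1) + 11)/(V(-4, 4) - 23)) = 1/(4 + 10*(((-1)² + 11)/(3*(-4) - 23))²) = 1/(4 + 10*((1 + 11)/(-12 - 23))²) = 1/(4 + 10*(12/(-35))²) = 1/(4 + 10*(12*(-1/35))²) = 1/(4 + 10*(-12/35)²) = 1/(4 + 10*(144/1225)) = 1/(4 + 288/245) = 1/(1268/245) = 245/1268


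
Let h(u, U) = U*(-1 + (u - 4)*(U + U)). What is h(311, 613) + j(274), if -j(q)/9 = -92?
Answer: 230722381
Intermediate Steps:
j(q) = 828 (j(q) = -9*(-92) = 828)
h(u, U) = U*(-1 + 2*U*(-4 + u)) (h(u, U) = U*(-1 + (-4 + u)*(2*U)) = U*(-1 + 2*U*(-4 + u)))
h(311, 613) + j(274) = 613*(-1 - 8*613 + 2*613*311) + 828 = 613*(-1 - 4904 + 381286) + 828 = 613*376381 + 828 = 230721553 + 828 = 230722381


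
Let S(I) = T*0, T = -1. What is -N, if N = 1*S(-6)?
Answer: 0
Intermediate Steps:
S(I) = 0 (S(I) = -1*0 = 0)
N = 0 (N = 1*0 = 0)
-N = -1*0 = 0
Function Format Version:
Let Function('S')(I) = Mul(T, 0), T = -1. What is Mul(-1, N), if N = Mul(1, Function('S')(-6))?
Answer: 0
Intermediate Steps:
Function('S')(I) = 0 (Function('S')(I) = Mul(-1, 0) = 0)
N = 0 (N = Mul(1, 0) = 0)
Mul(-1, N) = Mul(-1, 0) = 0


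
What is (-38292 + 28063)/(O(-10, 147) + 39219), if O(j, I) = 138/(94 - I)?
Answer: -542137/2078469 ≈ -0.26083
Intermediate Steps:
(-38292 + 28063)/(O(-10, 147) + 39219) = (-38292 + 28063)/(-138/(-94 + 147) + 39219) = -10229/(-138/53 + 39219) = -10229/2078469/53 = -10229*53/2078469 = -542137/2078469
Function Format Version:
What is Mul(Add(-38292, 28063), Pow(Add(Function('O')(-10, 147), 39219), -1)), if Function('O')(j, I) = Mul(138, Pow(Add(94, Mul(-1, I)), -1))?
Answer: Rational(-542137, 2078469) ≈ -0.26083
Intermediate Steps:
Mul(Add(-38292, 28063), Pow(Add(Function('O')(-10, 147), 39219), -1)) = Mul(Add(-38292, 28063), Pow(Add(Mul(-138, Pow(Add(-94, 147), -1)), 39219), -1)) = Mul(-10229, Pow(Add(Mul(-138, Pow(53, -1)), 39219), -1)) = Mul(-10229, Pow(Add(Mul(-138, Rational(1, 53)), 39219), -1)) = Mul(-10229, Pow(Add(Rational(-138, 53), 39219), -1)) = Mul(-10229, Pow(Rational(2078469, 53), -1)) = Mul(-10229, Rational(53, 2078469)) = Rational(-542137, 2078469)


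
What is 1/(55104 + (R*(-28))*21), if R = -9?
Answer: 1/60396 ≈ 1.6557e-5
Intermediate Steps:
1/(55104 + (R*(-28))*21) = 1/(55104 - 9*(-28)*21) = 1/(55104 + 252*21) = 1/(55104 + 5292) = 1/60396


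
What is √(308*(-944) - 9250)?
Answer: I*√300002 ≈ 547.72*I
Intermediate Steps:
√(308*(-944) - 9250) = √(-290752 - 9250) = √(-300002) = I*√300002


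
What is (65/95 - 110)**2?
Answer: 4313929/361 ≈ 11950.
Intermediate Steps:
(65/95 - 110)**2 = (65*(1/95) - 110)**2 = (13/19 - 110)**2 = (-2077/19)**2 = 4313929/361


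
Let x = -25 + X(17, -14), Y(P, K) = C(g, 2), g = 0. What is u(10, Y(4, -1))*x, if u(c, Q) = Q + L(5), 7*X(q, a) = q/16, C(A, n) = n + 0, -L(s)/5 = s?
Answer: 64009/112 ≈ 571.51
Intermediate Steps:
L(s) = -5*s
C(A, n) = n
X(q, a) = q/112 (X(q, a) = (q/16)/7 = q/112)
Y(P, K) = 2
u(c, Q) = -25 + Q (u(c, Q) = Q - 5*5 = Q - 25 = -25 + Q)
x = -2783/112 (x = -25 + (1/112)*17 = -25 + 17/112 = -2783/112 ≈ -24.848)
u(10, Y(4, -1))*x = (-25 + 2)*(-2783/112) = -23*(-2783/112) = 64009/112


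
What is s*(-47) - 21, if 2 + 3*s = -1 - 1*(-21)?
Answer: -303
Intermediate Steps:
s = 6 (s = -2/3 + (-1 - 1*(-21))/3 = -2/3 + (-1 + 21)/3 = -2/3 + (1/3)*20 = -2/3 + 20/3 = 6)
s*(-47) - 21 = 6*(-47) - 21 = -282 - 21 = -303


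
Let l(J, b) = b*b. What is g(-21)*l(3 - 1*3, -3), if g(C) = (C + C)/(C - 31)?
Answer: 189/26 ≈ 7.2692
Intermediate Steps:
l(J, b) = b²
g(C) = 2*C/(-31 + C) (g(C) = (2*C)/(-31 + C) = 2*C/(-31 + C))
g(-21)*l(3 - 1*3, -3) = (2*(-21)/(-31 - 21))*(-3)² = (2*(-21)/(-52))*9 = (2*(-21)*(-1/52))*9 = (21/26)*9 = 189/26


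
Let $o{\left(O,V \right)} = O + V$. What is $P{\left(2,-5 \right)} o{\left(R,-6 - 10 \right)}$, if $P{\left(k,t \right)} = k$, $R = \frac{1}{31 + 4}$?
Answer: $- \frac{1118}{35} \approx -31.943$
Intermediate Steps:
$R = \frac{1}{35} \approx 0.028571$
$P{\left(2,-5 \right)} o{\left(R,-6 - 10 \right)} = 2 \left(\frac{1}{35} - 16\right) = 2 \left(- \frac{559}{35}\right) = - \frac{1118}{35}$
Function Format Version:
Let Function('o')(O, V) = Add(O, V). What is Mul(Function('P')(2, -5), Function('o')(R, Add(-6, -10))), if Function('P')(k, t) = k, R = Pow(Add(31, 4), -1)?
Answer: Rational(-1118, 35) ≈ -31.943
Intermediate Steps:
R = Rational(1, 35) (R = Pow(35, -1) = Rational(1, 35) ≈ 0.028571)
Mul(Function('P')(2, -5), Function('o')(R, Add(-6, -10))) = Mul(2, Add(Rational(1, 35), Add(-6, -10))) = Mul(2, Add(Rational(1, 35), -16)) = Mul(2, Rational(-559, 35)) = Rational(-1118, 35)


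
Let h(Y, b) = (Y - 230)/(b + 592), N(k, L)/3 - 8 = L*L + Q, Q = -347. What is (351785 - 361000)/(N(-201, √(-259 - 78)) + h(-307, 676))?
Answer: 11684620/2572041 ≈ 4.5429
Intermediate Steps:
N(k, L) = -1017 + 3*L² (N(k, L) = 24 + 3*(L*L - 347) = 24 + 3*(L² - 347) = 24 + 3*(-347 + L²) = 24 + (-1041 + 3*L²) = -1017 + 3*L²)
h(Y, b) = (-230 + Y)/(592 + b)
(351785 - 361000)/(N(-201, √(-259 - 78)) + h(-307, 676)) = (351785 - 361000)/((-1017 + 3*(√(-259 - 78))²) + (-230 - 307)/(592 + 676)) = -9215/((-1017 + 3*(√(-337))²) - 537/1268) = -9215/((-1017 + 3*(I*√337)²) + (1/1268)*(-537)) = -9215/((-1017 + 3*(-337)) - 537/1268) = -9215/((-1017 - 1011) - 537/1268) = -9215/(-2028 - 537/1268) = -9215/(-2572041/1268) = -9215*(-1268/2572041) = 11684620/2572041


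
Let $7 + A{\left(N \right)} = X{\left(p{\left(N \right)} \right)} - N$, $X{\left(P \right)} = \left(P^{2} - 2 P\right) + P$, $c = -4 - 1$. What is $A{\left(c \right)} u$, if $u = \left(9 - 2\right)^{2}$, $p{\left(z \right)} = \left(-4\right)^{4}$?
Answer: $3198622$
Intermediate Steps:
$p{\left(z \right)} = 256$
$c = -5$
$u = 49$ ($u = 7^{2} = 49$)
$X{\left(P \right)} = P^{2} - P$
$A{\left(N \right)} = 65273 - N$ ($A{\left(N \right)} = -7 - \left(N - 256 \left(-1 + 256\right)\right) = -7 - \left(-65280 + N\right) = 65273 - N$)
$A{\left(c \right)} u = \left(65273 - -5\right) 49 = \left(65273 + 5\right) 49 = 65278 \cdot 49 = 3198622$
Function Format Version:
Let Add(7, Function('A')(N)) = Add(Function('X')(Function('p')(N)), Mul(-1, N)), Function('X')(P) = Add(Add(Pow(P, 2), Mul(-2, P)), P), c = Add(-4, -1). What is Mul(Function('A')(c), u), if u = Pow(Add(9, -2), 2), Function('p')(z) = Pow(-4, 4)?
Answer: 3198622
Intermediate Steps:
Function('p')(z) = 256
c = -5
u = 49 (u = Pow(7, 2) = 49)
Function('X')(P) = Add(Pow(P, 2), Mul(-1, P))
Function('A')(N) = Add(65273, Mul(-1, N)) (Function('A')(N) = Add(-7, Add(Mul(256, Add(-1, 256)), Mul(-1, N))) = Add(-7, Add(Mul(256, 255), Mul(-1, N))) = Add(-7, Add(65280, Mul(-1, N))) = Add(65273, Mul(-1, N)))
Mul(Function('A')(c), u) = Mul(Add(65273, Mul(-1, -5)), 49) = Mul(Add(65273, 5), 49) = Mul(65278, 49) = 3198622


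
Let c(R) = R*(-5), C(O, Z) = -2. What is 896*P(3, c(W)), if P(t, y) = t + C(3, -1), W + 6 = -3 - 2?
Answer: 896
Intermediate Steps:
W = -11 (W = -6 + (-3 - 2) = -6 - 5 = -11)
c(R) = -5*R
P(t, y) = -2 + t (P(t, y) = t - 2 = -2 + t)
896*P(3, c(W)) = 896*(-2 + 3) = 896*1 = 896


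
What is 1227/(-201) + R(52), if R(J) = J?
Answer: 3075/67 ≈ 45.896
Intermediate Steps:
1227/(-201) + R(52) = 1227/(-201) + 52 = 1227*(-1/201) + 52 = -409/67 + 52 = 3075/67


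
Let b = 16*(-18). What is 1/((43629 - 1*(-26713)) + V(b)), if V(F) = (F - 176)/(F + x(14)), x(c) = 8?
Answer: 35/2462028 ≈ 1.4216e-5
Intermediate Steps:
b = -288
V(F) = (-176 + F)/(8 + F) (V(F) = (F - 176)/(F + 8) = (-176 + F)/(8 + F))
1/((43629 - 1*(-26713)) + V(b)) = 1/((43629 - 1*(-26713)) + (-176 - 288)/(8 - 288)) = 1/((43629 + 26713) - 464/(-280)) = 1/(70342 - 1/280*(-464)) = 1/(70342 + 58/35) = 1/(2462028/35) = 35/2462028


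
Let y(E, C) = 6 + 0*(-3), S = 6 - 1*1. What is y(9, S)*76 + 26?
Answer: 482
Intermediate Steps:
S = 5 (S = 6 - 1 = 5)
y(E, C) = 6 (y(E, C) = 6 + 0 = 6)
y(9, S)*76 + 26 = 6*76 + 26 = 456 + 26 = 482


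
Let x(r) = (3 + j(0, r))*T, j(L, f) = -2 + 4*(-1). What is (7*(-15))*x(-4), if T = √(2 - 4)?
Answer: 315*I*√2 ≈ 445.48*I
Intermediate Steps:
T = I*√2 (T = √(-2) = I*√2 ≈ 1.4142*I)
j(L, f) = -6 (j(L, f) = -2 - 4 = -6)
x(r) = -3*I*√2 (x(r) = (3 - 6)*(I*√2) = -3*I*√2)
(7*(-15))*x(-4) = (7*(-15))*(-3*I*√2) = -(-315)*I*√2 = 315*I*√2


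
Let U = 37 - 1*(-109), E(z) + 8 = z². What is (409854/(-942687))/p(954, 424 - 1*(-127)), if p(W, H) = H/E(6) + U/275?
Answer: -1051958600/48898117377 ≈ -0.021513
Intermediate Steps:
E(z) = -8 + z²
U = 146 (U = 37 + 109 = 146)
p(W, H) = 146/275 + H/28 (p(W, H) = H/(-8 + 6²) + 146/275 = H/(-8 + 36) + 146*(1/275) = H/28 + 146/275 = 146/275 + H/28)
(409854/(-942687))/p(954, 424 - 1*(-127)) = (409854/(-942687))/(146/275 + (424 - 1*(-127))/28) = (409854*(-1/942687))/(146/275 + (424 + 127)/28) = -136618/(314229*(146/275 + (1/28)*551)) = -136618/(314229*(146/275 + 551/28)) = -136618/(314229*155613/7700) = -136618/314229*7700/155613 = -1051958600/48898117377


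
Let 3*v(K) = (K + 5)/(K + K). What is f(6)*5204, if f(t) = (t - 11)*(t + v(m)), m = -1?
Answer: -416320/3 ≈ -1.3877e+5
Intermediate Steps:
v(K) = (5 + K)/(6*K) (v(K) = ((K + 5)/(K + K))/3 = ((5 + K)/((2*K)))/3 = ((5 + K)*(1/(2*K)))/3 = ((5 + K)/(2*K))/3 = (5 + K)/(6*K))
f(t) = (-11 + t)*(-⅔ + t) (f(t) = (t - 11)*(t + (⅙)*(5 - 1)/(-1)) = (-11 + t)*(t + (⅙)*(-1)*4) = (-11 + t)*(t - ⅔) = (-11 + t)*(-⅔ + t))
f(6)*5204 = (22/3 + 6² - 35/3*6)*5204 = (22/3 + 36 - 70)*5204 = -80/3*5204 = -416320/3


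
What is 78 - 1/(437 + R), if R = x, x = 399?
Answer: 65207/836 ≈ 77.999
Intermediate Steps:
R = 399
78 - 1/(437 + R) = 78 - 1/(437 + 399) = 78 - 1/836 = 65207/836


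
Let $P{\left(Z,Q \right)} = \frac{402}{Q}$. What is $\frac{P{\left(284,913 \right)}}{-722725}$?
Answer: $- \frac{402}{659847925} \approx -6.0923 \cdot 10^{-7}$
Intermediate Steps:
$\frac{P{\left(284,913 \right)}}{-722725} = \frac{402 \cdot \frac{1}{913}}{-722725} = 402 \cdot \frac{1}{913} \left(- \frac{1}{722725}\right) = \frac{402}{913} \left(- \frac{1}{722725}\right) = - \frac{402}{659847925}$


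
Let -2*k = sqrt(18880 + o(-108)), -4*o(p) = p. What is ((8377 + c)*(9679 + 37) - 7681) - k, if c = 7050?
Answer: 149881051 + sqrt(18907)/2 ≈ 1.4988e+8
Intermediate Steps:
o(p) = -p/4
k = -sqrt(18907)/2 (k = -sqrt(18880 - 1/4*(-108))/2 = -sqrt(18880 + 27)/2 = -sqrt(18907)/2 ≈ -68.751)
((8377 + c)*(9679 + 37) - 7681) - k = ((8377 + 7050)*(9679 + 37) - 7681) - (-1)*sqrt(18907)/2 = (15427*9716 - 7681) + sqrt(18907)/2 = (149888732 - 7681) + sqrt(18907)/2 = 149881051 + sqrt(18907)/2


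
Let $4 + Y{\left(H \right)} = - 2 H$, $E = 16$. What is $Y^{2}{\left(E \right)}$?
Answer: $1296$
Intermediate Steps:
$Y{\left(H \right)} = -4 - 2 H$
$Y^{2}{\left(E \right)} = \left(-4 - 32\right)^{2} = \left(-36\right)^{2} = 1296$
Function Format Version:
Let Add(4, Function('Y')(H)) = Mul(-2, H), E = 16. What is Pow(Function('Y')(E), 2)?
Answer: 1296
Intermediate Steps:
Function('Y')(H) = Add(-4, Mul(-2, H))
Pow(Function('Y')(E), 2) = Pow(Add(-4, Mul(-2, 16)), 2) = Pow(Add(-4, -32), 2) = Pow(-36, 2) = 1296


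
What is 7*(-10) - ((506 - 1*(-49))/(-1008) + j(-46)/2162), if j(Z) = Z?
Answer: -1096409/15792 ≈ -69.428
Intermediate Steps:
7*(-10) - ((506 - 1*(-49))/(-1008) + j(-46)/2162) = 7*(-10) - ((506 - 1*(-49))/(-1008) - 46/2162) = -70 - ((506 + 49)*(-1/1008) - 46*1/2162) = -70 - (555*(-1/1008) - 1/47) = -70 - (-185/336 - 1/47) = -70 - 1*(-9031/15792) = -70 + 9031/15792 = -1096409/15792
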